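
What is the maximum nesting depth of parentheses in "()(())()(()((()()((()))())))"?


Input: "()(())()(()((()()((()))())))"
Tracking depth:
  Position 0 '(': depth becomes 1
  Position 1 ')': depth becomes 0
  Position 2 '(': depth becomes 1
  Position 3 '(': depth becomes 2
  Position 4 ')': depth becomes 1
  Position 5 ')': depth becomes 0
  Position 6 '(': depth becomes 1
  Position 7 ')': depth becomes 0
  Position 8 '(': depth becomes 1
  Position 9 '(': depth becomes 2
  Position 10 ')': depth becomes 1
  Position 11 '(': depth becomes 2
  Position 12 '(': depth becomes 3
  Position 13 '(': depth becomes 4
  Position 14 ')': depth becomes 3
  Position 15 '(': depth becomes 4
  Position 16 ')': depth becomes 3
  Position 17 '(': depth becomes 4
  Position 18 '(': depth becomes 5
  Position 19 '(': depth becomes 6
  Position 20 ')': depth becomes 5
  Position 21 ')': depth becomes 4
  Position 22 ')': depth becomes 3
  Position 23 '(': depth becomes 4
  Position 24 ')': depth becomes 3
  Position 25 ')': depth becomes 2
  Position 26 ')': depth becomes 1
  Position 27 ')': depth becomes 0
Maximum depth reached: 6

6


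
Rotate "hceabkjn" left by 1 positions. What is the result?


Input: "hceabkjn", rotate left by 1
First 1 characters: "h"
Remaining characters: "ceabkjn"
Concatenate remaining + first: "ceabkjn" + "h" = "ceabkjnh"

ceabkjnh


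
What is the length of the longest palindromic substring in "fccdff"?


Input: "fccdff"
Checking substrings for palindromes:
  [1:3] "cc" (len 2) => palindrome
  [4:6] "ff" (len 2) => palindrome
Longest palindromic substring: "cc" with length 2

2


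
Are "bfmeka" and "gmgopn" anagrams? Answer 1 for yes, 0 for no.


Strings: "bfmeka", "gmgopn"
Sorted first:  abefkm
Sorted second: ggmnop
Differ at position 0: 'a' vs 'g' => not anagrams

0


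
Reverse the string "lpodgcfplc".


Input: lpodgcfplc
Reading characters right to left:
  Position 9: 'c'
  Position 8: 'l'
  Position 7: 'p'
  Position 6: 'f'
  Position 5: 'c'
  Position 4: 'g'
  Position 3: 'd'
  Position 2: 'o'
  Position 1: 'p'
  Position 0: 'l'
Reversed: clpfcgdopl

clpfcgdopl


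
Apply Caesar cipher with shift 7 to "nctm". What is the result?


Caesar cipher: shift "nctm" by 7
  'n' (pos 13) + 7 = pos 20 = 'u'
  'c' (pos 2) + 7 = pos 9 = 'j'
  't' (pos 19) + 7 = pos 0 = 'a'
  'm' (pos 12) + 7 = pos 19 = 't'
Result: ujat

ujat


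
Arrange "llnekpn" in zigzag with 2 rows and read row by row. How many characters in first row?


Zigzag "llnekpn" into 2 rows:
Placing characters:
  'l' => row 0
  'l' => row 1
  'n' => row 0
  'e' => row 1
  'k' => row 0
  'p' => row 1
  'n' => row 0
Rows:
  Row 0: "lnkn"
  Row 1: "lep"
First row length: 4

4


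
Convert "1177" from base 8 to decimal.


Input: "1177" in base 8
Positional expansion:
  Digit '1' (value 1) x 8^3 = 512
  Digit '1' (value 1) x 8^2 = 64
  Digit '7' (value 7) x 8^1 = 56
  Digit '7' (value 7) x 8^0 = 7
Sum = 639

639


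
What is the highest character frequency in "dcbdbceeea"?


Input: dcbdbceeea
Character counts:
  'a': 1
  'b': 2
  'c': 2
  'd': 2
  'e': 3
Maximum frequency: 3

3


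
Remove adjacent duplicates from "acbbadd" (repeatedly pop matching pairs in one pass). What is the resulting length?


Input: acbbadd
Stack-based adjacent duplicate removal:
  Read 'a': push. Stack: a
  Read 'c': push. Stack: ac
  Read 'b': push. Stack: acb
  Read 'b': matches stack top 'b' => pop. Stack: ac
  Read 'a': push. Stack: aca
  Read 'd': push. Stack: acad
  Read 'd': matches stack top 'd' => pop. Stack: aca
Final stack: "aca" (length 3)

3


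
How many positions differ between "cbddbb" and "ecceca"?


Comparing "cbddbb" and "ecceca" position by position:
  Position 0: 'c' vs 'e' => DIFFER
  Position 1: 'b' vs 'c' => DIFFER
  Position 2: 'd' vs 'c' => DIFFER
  Position 3: 'd' vs 'e' => DIFFER
  Position 4: 'b' vs 'c' => DIFFER
  Position 5: 'b' vs 'a' => DIFFER
Positions that differ: 6

6


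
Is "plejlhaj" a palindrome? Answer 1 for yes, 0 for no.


Input: plejlhaj
Reversed: jahljelp
  Compare pos 0 ('p') with pos 7 ('j'): MISMATCH
  Compare pos 1 ('l') with pos 6 ('a'): MISMATCH
  Compare pos 2 ('e') with pos 5 ('h'): MISMATCH
  Compare pos 3 ('j') with pos 4 ('l'): MISMATCH
Result: not a palindrome

0


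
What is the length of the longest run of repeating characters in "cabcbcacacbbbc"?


Input: "cabcbcacacbbbc"
Scanning for longest run:
  Position 1 ('a'): new char, reset run to 1
  Position 2 ('b'): new char, reset run to 1
  Position 3 ('c'): new char, reset run to 1
  Position 4 ('b'): new char, reset run to 1
  Position 5 ('c'): new char, reset run to 1
  Position 6 ('a'): new char, reset run to 1
  Position 7 ('c'): new char, reset run to 1
  Position 8 ('a'): new char, reset run to 1
  Position 9 ('c'): new char, reset run to 1
  Position 10 ('b'): new char, reset run to 1
  Position 11 ('b'): continues run of 'b', length=2
  Position 12 ('b'): continues run of 'b', length=3
  Position 13 ('c'): new char, reset run to 1
Longest run: 'b' with length 3

3


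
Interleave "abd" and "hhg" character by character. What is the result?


Interleaving "abd" and "hhg":
  Position 0: 'a' from first, 'h' from second => "ah"
  Position 1: 'b' from first, 'h' from second => "bh"
  Position 2: 'd' from first, 'g' from second => "dg"
Result: ahbhdg

ahbhdg


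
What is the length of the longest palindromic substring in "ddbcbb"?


Input: "ddbcbb"
Checking substrings for palindromes:
  [2:5] "bcb" (len 3) => palindrome
  [0:2] "dd" (len 2) => palindrome
  [4:6] "bb" (len 2) => palindrome
Longest palindromic substring: "bcb" with length 3

3


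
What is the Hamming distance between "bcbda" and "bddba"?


Comparing "bcbda" and "bddba" position by position:
  Position 0: 'b' vs 'b' => same
  Position 1: 'c' vs 'd' => differ
  Position 2: 'b' vs 'd' => differ
  Position 3: 'd' vs 'b' => differ
  Position 4: 'a' vs 'a' => same
Total differences (Hamming distance): 3

3


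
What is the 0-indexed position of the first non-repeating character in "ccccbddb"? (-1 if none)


Input: ccccbddb
Character frequencies:
  'b': 2
  'c': 4
  'd': 2
Scanning left to right for freq == 1:
  Position 0 ('c'): freq=4, skip
  Position 1 ('c'): freq=4, skip
  Position 2 ('c'): freq=4, skip
  Position 3 ('c'): freq=4, skip
  Position 4 ('b'): freq=2, skip
  Position 5 ('d'): freq=2, skip
  Position 6 ('d'): freq=2, skip
  Position 7 ('b'): freq=2, skip
  No unique character found => answer = -1

-1


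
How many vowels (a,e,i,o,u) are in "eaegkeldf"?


Input: eaegkeldf
Checking each character:
  'e' at position 0: vowel (running total: 1)
  'a' at position 1: vowel (running total: 2)
  'e' at position 2: vowel (running total: 3)
  'g' at position 3: consonant
  'k' at position 4: consonant
  'e' at position 5: vowel (running total: 4)
  'l' at position 6: consonant
  'd' at position 7: consonant
  'f' at position 8: consonant
Total vowels: 4

4


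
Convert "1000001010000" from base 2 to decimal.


Input: "1000001010000" in base 2
Positional expansion:
  Digit '1' (value 1) x 2^12 = 4096
  Digit '0' (value 0) x 2^11 = 0
  Digit '0' (value 0) x 2^10 = 0
  Digit '0' (value 0) x 2^9 = 0
  Digit '0' (value 0) x 2^8 = 0
  Digit '0' (value 0) x 2^7 = 0
  Digit '1' (value 1) x 2^6 = 64
  Digit '0' (value 0) x 2^5 = 0
  Digit '1' (value 1) x 2^4 = 16
  Digit '0' (value 0) x 2^3 = 0
  Digit '0' (value 0) x 2^2 = 0
  Digit '0' (value 0) x 2^1 = 0
  Digit '0' (value 0) x 2^0 = 0
Sum = 4176

4176


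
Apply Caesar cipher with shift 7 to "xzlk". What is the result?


Caesar cipher: shift "xzlk" by 7
  'x' (pos 23) + 7 = pos 4 = 'e'
  'z' (pos 25) + 7 = pos 6 = 'g'
  'l' (pos 11) + 7 = pos 18 = 's'
  'k' (pos 10) + 7 = pos 17 = 'r'
Result: egsr

egsr


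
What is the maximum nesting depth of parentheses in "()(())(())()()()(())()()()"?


Input: "()(())(())()()()(())()()()"
Tracking depth:
  Position 0 '(': depth becomes 1
  Position 1 ')': depth becomes 0
  Position 2 '(': depth becomes 1
  Position 3 '(': depth becomes 2
  Position 4 ')': depth becomes 1
  Position 5 ')': depth becomes 0
  Position 6 '(': depth becomes 1
  Position 7 '(': depth becomes 2
  Position 8 ')': depth becomes 1
  Position 9 ')': depth becomes 0
  Position 10 '(': depth becomes 1
  Position 11 ')': depth becomes 0
  Position 12 '(': depth becomes 1
  Position 13 ')': depth becomes 0
  Position 14 '(': depth becomes 1
  Position 15 ')': depth becomes 0
  Position 16 '(': depth becomes 1
  Position 17 '(': depth becomes 2
  Position 18 ')': depth becomes 1
  Position 19 ')': depth becomes 0
  Position 20 '(': depth becomes 1
  Position 21 ')': depth becomes 0
  Position 22 '(': depth becomes 1
  Position 23 ')': depth becomes 0
  Position 24 '(': depth becomes 1
  Position 25 ')': depth becomes 0
Maximum depth reached: 2

2


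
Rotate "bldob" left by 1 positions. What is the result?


Input: "bldob", rotate left by 1
First 1 characters: "b"
Remaining characters: "ldob"
Concatenate remaining + first: "ldob" + "b" = "ldobb"

ldobb


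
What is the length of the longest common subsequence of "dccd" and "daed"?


LCS of "dccd" and "daed"
DP table:
           d    a    e    d
      0    0    0    0    0
  d   0    1    1    1    1
  c   0    1    1    1    1
  c   0    1    1    1    1
  d   0    1    1    1    2
LCS length = dp[4][4] = 2

2


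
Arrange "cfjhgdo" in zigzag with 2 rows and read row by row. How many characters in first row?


Zigzag "cfjhgdo" into 2 rows:
Placing characters:
  'c' => row 0
  'f' => row 1
  'j' => row 0
  'h' => row 1
  'g' => row 0
  'd' => row 1
  'o' => row 0
Rows:
  Row 0: "cjgo"
  Row 1: "fhd"
First row length: 4

4


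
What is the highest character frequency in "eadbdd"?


Input: eadbdd
Character counts:
  'a': 1
  'b': 1
  'd': 3
  'e': 1
Maximum frequency: 3

3


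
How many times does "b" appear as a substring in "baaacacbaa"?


Searching for "b" in "baaacacbaa"
Scanning each position:
  Position 0: "b" => MATCH
  Position 1: "a" => no
  Position 2: "a" => no
  Position 3: "a" => no
  Position 4: "c" => no
  Position 5: "a" => no
  Position 6: "c" => no
  Position 7: "b" => MATCH
  Position 8: "a" => no
  Position 9: "a" => no
Total occurrences: 2

2


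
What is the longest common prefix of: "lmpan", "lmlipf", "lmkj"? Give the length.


Words: lmpan, lmlipf, lmkj
  Position 0: all 'l' => match
  Position 1: all 'm' => match
  Position 2: ('p', 'l', 'k') => mismatch, stop
LCP = "lm" (length 2)

2


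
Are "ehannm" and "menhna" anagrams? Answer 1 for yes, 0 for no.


Strings: "ehannm", "menhna"
Sorted first:  aehmnn
Sorted second: aehmnn
Sorted forms match => anagrams

1


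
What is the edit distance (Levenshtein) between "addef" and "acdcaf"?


Computing edit distance: "addef" -> "acdcaf"
DP table:
           a    c    d    c    a    f
      0    1    2    3    4    5    6
  a   1    0    1    2    3    4    5
  d   2    1    1    1    2    3    4
  d   3    2    2    1    2    3    4
  e   4    3    3    2    2    3    4
  f   5    4    4    3    3    3    3
Edit distance = dp[5][6] = 3

3


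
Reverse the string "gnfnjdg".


Input: gnfnjdg
Reading characters right to left:
  Position 6: 'g'
  Position 5: 'd'
  Position 4: 'j'
  Position 3: 'n'
  Position 2: 'f'
  Position 1: 'n'
  Position 0: 'g'
Reversed: gdjnfng

gdjnfng


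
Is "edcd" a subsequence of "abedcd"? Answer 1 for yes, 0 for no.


Check if "edcd" is a subsequence of "abedcd"
Greedy scan:
  Position 0 ('a'): no match needed
  Position 1 ('b'): no match needed
  Position 2 ('e'): matches sub[0] = 'e'
  Position 3 ('d'): matches sub[1] = 'd'
  Position 4 ('c'): matches sub[2] = 'c'
  Position 5 ('d'): matches sub[3] = 'd'
All 4 characters matched => is a subsequence

1


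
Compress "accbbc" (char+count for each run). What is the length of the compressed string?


Input: accbbc
Runs:
  'a' x 1 => "a1"
  'c' x 2 => "c2"
  'b' x 2 => "b2"
  'c' x 1 => "c1"
Compressed: "a1c2b2c1"
Compressed length: 8

8


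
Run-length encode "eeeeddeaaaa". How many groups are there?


Input: eeeeddeaaaa
Scanning for consecutive runs:
  Group 1: 'e' x 4 (positions 0-3)
  Group 2: 'd' x 2 (positions 4-5)
  Group 3: 'e' x 1 (positions 6-6)
  Group 4: 'a' x 4 (positions 7-10)
Total groups: 4

4


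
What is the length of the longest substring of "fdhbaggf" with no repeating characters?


Input: "fdhbaggf"
Sliding window (track last position of each char):
  Position 0 ('f'): window [0,0] length 1 -- new best
  Position 1 ('d'): window [0,1] length 2 -- new best
  Position 2 ('h'): window [0,2] length 3 -- new best
  Position 3 ('b'): window [0,3] length 4 -- new best
  Position 4 ('a'): window [0,4] length 5 -- new best
  Position 5 ('g'): window [0,5] length 6 -- new best
  Position 6 ('g'): repeat (last at 5), move window start to 6
  Position 6 ('g'): window [6,6] length 1
  Position 7 ('f'): window [6,7] length 2
Longest substring with no repeats: "fdhbag" with length 6

6


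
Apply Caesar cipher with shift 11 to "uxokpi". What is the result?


Caesar cipher: shift "uxokpi" by 11
  'u' (pos 20) + 11 = pos 5 = 'f'
  'x' (pos 23) + 11 = pos 8 = 'i'
  'o' (pos 14) + 11 = pos 25 = 'z'
  'k' (pos 10) + 11 = pos 21 = 'v'
  'p' (pos 15) + 11 = pos 0 = 'a'
  'i' (pos 8) + 11 = pos 19 = 't'
Result: fizvat

fizvat


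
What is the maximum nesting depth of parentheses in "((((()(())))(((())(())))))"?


Input: "((((()(())))(((())(())))))"
Tracking depth:
  Position 0 '(': depth becomes 1
  Position 1 '(': depth becomes 2
  Position 2 '(': depth becomes 3
  Position 3 '(': depth becomes 4
  Position 4 '(': depth becomes 5
  Position 5 ')': depth becomes 4
  Position 6 '(': depth becomes 5
  Position 7 '(': depth becomes 6
  Position 8 ')': depth becomes 5
  Position 9 ')': depth becomes 4
  Position 10 ')': depth becomes 3
  Position 11 ')': depth becomes 2
  Position 12 '(': depth becomes 3
  Position 13 '(': depth becomes 4
  Position 14 '(': depth becomes 5
  Position 15 '(': depth becomes 6
  Position 16 ')': depth becomes 5
  Position 17 ')': depth becomes 4
  Position 18 '(': depth becomes 5
  Position 19 '(': depth becomes 6
  Position 20 ')': depth becomes 5
  Position 21 ')': depth becomes 4
  Position 22 ')': depth becomes 3
  Position 23 ')': depth becomes 2
  Position 24 ')': depth becomes 1
  Position 25 ')': depth becomes 0
Maximum depth reached: 6

6


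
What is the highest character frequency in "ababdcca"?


Input: ababdcca
Character counts:
  'a': 3
  'b': 2
  'c': 2
  'd': 1
Maximum frequency: 3

3


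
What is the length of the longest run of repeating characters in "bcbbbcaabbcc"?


Input: "bcbbbcaabbcc"
Scanning for longest run:
  Position 1 ('c'): new char, reset run to 1
  Position 2 ('b'): new char, reset run to 1
  Position 3 ('b'): continues run of 'b', length=2
  Position 4 ('b'): continues run of 'b', length=3
  Position 5 ('c'): new char, reset run to 1
  Position 6 ('a'): new char, reset run to 1
  Position 7 ('a'): continues run of 'a', length=2
  Position 8 ('b'): new char, reset run to 1
  Position 9 ('b'): continues run of 'b', length=2
  Position 10 ('c'): new char, reset run to 1
  Position 11 ('c'): continues run of 'c', length=2
Longest run: 'b' with length 3

3


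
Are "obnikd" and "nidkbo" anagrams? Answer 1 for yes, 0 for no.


Strings: "obnikd", "nidkbo"
Sorted first:  bdikno
Sorted second: bdikno
Sorted forms match => anagrams

1


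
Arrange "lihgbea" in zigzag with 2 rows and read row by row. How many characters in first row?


Zigzag "lihgbea" into 2 rows:
Placing characters:
  'l' => row 0
  'i' => row 1
  'h' => row 0
  'g' => row 1
  'b' => row 0
  'e' => row 1
  'a' => row 0
Rows:
  Row 0: "lhba"
  Row 1: "ige"
First row length: 4

4


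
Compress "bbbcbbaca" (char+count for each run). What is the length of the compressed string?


Input: bbbcbbaca
Runs:
  'b' x 3 => "b3"
  'c' x 1 => "c1"
  'b' x 2 => "b2"
  'a' x 1 => "a1"
  'c' x 1 => "c1"
  'a' x 1 => "a1"
Compressed: "b3c1b2a1c1a1"
Compressed length: 12

12


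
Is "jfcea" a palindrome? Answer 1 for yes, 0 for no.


Input: jfcea
Reversed: aecfj
  Compare pos 0 ('j') with pos 4 ('a'): MISMATCH
  Compare pos 1 ('f') with pos 3 ('e'): MISMATCH
Result: not a palindrome

0


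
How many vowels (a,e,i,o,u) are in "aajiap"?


Input: aajiap
Checking each character:
  'a' at position 0: vowel (running total: 1)
  'a' at position 1: vowel (running total: 2)
  'j' at position 2: consonant
  'i' at position 3: vowel (running total: 3)
  'a' at position 4: vowel (running total: 4)
  'p' at position 5: consonant
Total vowels: 4

4


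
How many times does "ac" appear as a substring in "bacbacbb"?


Searching for "ac" in "bacbacbb"
Scanning each position:
  Position 0: "ba" => no
  Position 1: "ac" => MATCH
  Position 2: "cb" => no
  Position 3: "ba" => no
  Position 4: "ac" => MATCH
  Position 5: "cb" => no
  Position 6: "bb" => no
Total occurrences: 2

2


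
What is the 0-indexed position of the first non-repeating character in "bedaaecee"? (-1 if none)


Input: bedaaecee
Character frequencies:
  'a': 2
  'b': 1
  'c': 1
  'd': 1
  'e': 4
Scanning left to right for freq == 1:
  Position 0 ('b'): unique! => answer = 0

0


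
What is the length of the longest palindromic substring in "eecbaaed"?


Input: "eecbaaed"
Checking substrings for palindromes:
  [0:2] "ee" (len 2) => palindrome
  [4:6] "aa" (len 2) => palindrome
Longest palindromic substring: "ee" with length 2

2


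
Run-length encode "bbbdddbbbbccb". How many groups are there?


Input: bbbdddbbbbccb
Scanning for consecutive runs:
  Group 1: 'b' x 3 (positions 0-2)
  Group 2: 'd' x 3 (positions 3-5)
  Group 3: 'b' x 4 (positions 6-9)
  Group 4: 'c' x 2 (positions 10-11)
  Group 5: 'b' x 1 (positions 12-12)
Total groups: 5

5


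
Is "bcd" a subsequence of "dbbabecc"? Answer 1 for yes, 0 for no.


Check if "bcd" is a subsequence of "dbbabecc"
Greedy scan:
  Position 0 ('d'): no match needed
  Position 1 ('b'): matches sub[0] = 'b'
  Position 2 ('b'): no match needed
  Position 3 ('a'): no match needed
  Position 4 ('b'): no match needed
  Position 5 ('e'): no match needed
  Position 6 ('c'): matches sub[1] = 'c'
  Position 7 ('c'): no match needed
Only matched 2/3 characters => not a subsequence

0


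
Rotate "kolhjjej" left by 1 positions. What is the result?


Input: "kolhjjej", rotate left by 1
First 1 characters: "k"
Remaining characters: "olhjjej"
Concatenate remaining + first: "olhjjej" + "k" = "olhjjejk"

olhjjejk


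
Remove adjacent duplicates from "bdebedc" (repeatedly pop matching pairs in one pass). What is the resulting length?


Input: bdebedc
Stack-based adjacent duplicate removal:
  Read 'b': push. Stack: b
  Read 'd': push. Stack: bd
  Read 'e': push. Stack: bde
  Read 'b': push. Stack: bdeb
  Read 'e': push. Stack: bdebe
  Read 'd': push. Stack: bdebed
  Read 'c': push. Stack: bdebedc
Final stack: "bdebedc" (length 7)

7


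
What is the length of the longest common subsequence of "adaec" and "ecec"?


LCS of "adaec" and "ecec"
DP table:
           e    c    e    c
      0    0    0    0    0
  a   0    0    0    0    0
  d   0    0    0    0    0
  a   0    0    0    0    0
  e   0    1    1    1    1
  c   0    1    2    2    2
LCS length = dp[5][4] = 2

2


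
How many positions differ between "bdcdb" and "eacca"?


Comparing "bdcdb" and "eacca" position by position:
  Position 0: 'b' vs 'e' => DIFFER
  Position 1: 'd' vs 'a' => DIFFER
  Position 2: 'c' vs 'c' => same
  Position 3: 'd' vs 'c' => DIFFER
  Position 4: 'b' vs 'a' => DIFFER
Positions that differ: 4

4


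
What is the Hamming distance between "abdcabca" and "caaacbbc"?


Comparing "abdcabca" and "caaacbbc" position by position:
  Position 0: 'a' vs 'c' => differ
  Position 1: 'b' vs 'a' => differ
  Position 2: 'd' vs 'a' => differ
  Position 3: 'c' vs 'a' => differ
  Position 4: 'a' vs 'c' => differ
  Position 5: 'b' vs 'b' => same
  Position 6: 'c' vs 'b' => differ
  Position 7: 'a' vs 'c' => differ
Total differences (Hamming distance): 7

7


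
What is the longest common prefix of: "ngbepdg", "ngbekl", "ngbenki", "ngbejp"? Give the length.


Words: ngbepdg, ngbekl, ngbenki, ngbejp
  Position 0: all 'n' => match
  Position 1: all 'g' => match
  Position 2: all 'b' => match
  Position 3: all 'e' => match
  Position 4: ('p', 'k', 'n', 'j') => mismatch, stop
LCP = "ngbe" (length 4)

4


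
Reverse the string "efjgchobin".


Input: efjgchobin
Reading characters right to left:
  Position 9: 'n'
  Position 8: 'i'
  Position 7: 'b'
  Position 6: 'o'
  Position 5: 'h'
  Position 4: 'c'
  Position 3: 'g'
  Position 2: 'j'
  Position 1: 'f'
  Position 0: 'e'
Reversed: nibohcgjfe

nibohcgjfe


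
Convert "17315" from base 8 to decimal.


Input: "17315" in base 8
Positional expansion:
  Digit '1' (value 1) x 8^4 = 4096
  Digit '7' (value 7) x 8^3 = 3584
  Digit '3' (value 3) x 8^2 = 192
  Digit '1' (value 1) x 8^1 = 8
  Digit '5' (value 5) x 8^0 = 5
Sum = 7885

7885


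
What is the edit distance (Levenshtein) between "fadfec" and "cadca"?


Computing edit distance: "fadfec" -> "cadca"
DP table:
           c    a    d    c    a
      0    1    2    3    4    5
  f   1    1    2    3    4    5
  a   2    2    1    2    3    4
  d   3    3    2    1    2    3
  f   4    4    3    2    2    3
  e   5    5    4    3    3    3
  c   6    5    5    4    3    4
Edit distance = dp[6][5] = 4

4


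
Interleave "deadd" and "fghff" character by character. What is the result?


Interleaving "deadd" and "fghff":
  Position 0: 'd' from first, 'f' from second => "df"
  Position 1: 'e' from first, 'g' from second => "eg"
  Position 2: 'a' from first, 'h' from second => "ah"
  Position 3: 'd' from first, 'f' from second => "df"
  Position 4: 'd' from first, 'f' from second => "df"
Result: dfegahdfdf

dfegahdfdf


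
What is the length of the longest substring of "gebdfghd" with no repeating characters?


Input: "gebdfghd"
Sliding window (track last position of each char):
  Position 0 ('g'): window [0,0] length 1 -- new best
  Position 1 ('e'): window [0,1] length 2 -- new best
  Position 2 ('b'): window [0,2] length 3 -- new best
  Position 3 ('d'): window [0,3] length 4 -- new best
  Position 4 ('f'): window [0,4] length 5 -- new best
  Position 5 ('g'): repeat (last at 0), move window start to 1
  Position 5 ('g'): window [1,5] length 5
  Position 6 ('h'): window [1,6] length 6 -- new best
  Position 7 ('d'): repeat (last at 3), move window start to 4
  Position 7 ('d'): window [4,7] length 4
Longest substring with no repeats: "ebdfgh" with length 6

6


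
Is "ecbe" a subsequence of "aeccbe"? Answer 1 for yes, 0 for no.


Check if "ecbe" is a subsequence of "aeccbe"
Greedy scan:
  Position 0 ('a'): no match needed
  Position 1 ('e'): matches sub[0] = 'e'
  Position 2 ('c'): matches sub[1] = 'c'
  Position 3 ('c'): no match needed
  Position 4 ('b'): matches sub[2] = 'b'
  Position 5 ('e'): matches sub[3] = 'e'
All 4 characters matched => is a subsequence

1


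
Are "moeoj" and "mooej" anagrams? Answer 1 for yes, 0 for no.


Strings: "moeoj", "mooej"
Sorted first:  ejmoo
Sorted second: ejmoo
Sorted forms match => anagrams

1


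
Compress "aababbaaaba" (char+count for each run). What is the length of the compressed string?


Input: aababbaaaba
Runs:
  'a' x 2 => "a2"
  'b' x 1 => "b1"
  'a' x 1 => "a1"
  'b' x 2 => "b2"
  'a' x 3 => "a3"
  'b' x 1 => "b1"
  'a' x 1 => "a1"
Compressed: "a2b1a1b2a3b1a1"
Compressed length: 14

14


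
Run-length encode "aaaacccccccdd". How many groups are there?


Input: aaaacccccccdd
Scanning for consecutive runs:
  Group 1: 'a' x 4 (positions 0-3)
  Group 2: 'c' x 7 (positions 4-10)
  Group 3: 'd' x 2 (positions 11-12)
Total groups: 3

3


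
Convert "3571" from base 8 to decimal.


Input: "3571" in base 8
Positional expansion:
  Digit '3' (value 3) x 8^3 = 1536
  Digit '5' (value 5) x 8^2 = 320
  Digit '7' (value 7) x 8^1 = 56
  Digit '1' (value 1) x 8^0 = 1
Sum = 1913

1913


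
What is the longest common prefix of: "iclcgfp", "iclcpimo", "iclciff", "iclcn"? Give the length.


Words: iclcgfp, iclcpimo, iclciff, iclcn
  Position 0: all 'i' => match
  Position 1: all 'c' => match
  Position 2: all 'l' => match
  Position 3: all 'c' => match
  Position 4: ('g', 'p', 'i', 'n') => mismatch, stop
LCP = "iclc" (length 4)

4


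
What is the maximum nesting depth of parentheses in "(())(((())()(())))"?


Input: "(())(((())()(())))"
Tracking depth:
  Position 0 '(': depth becomes 1
  Position 1 '(': depth becomes 2
  Position 2 ')': depth becomes 1
  Position 3 ')': depth becomes 0
  Position 4 '(': depth becomes 1
  Position 5 '(': depth becomes 2
  Position 6 '(': depth becomes 3
  Position 7 '(': depth becomes 4
  Position 8 ')': depth becomes 3
  Position 9 ')': depth becomes 2
  Position 10 '(': depth becomes 3
  Position 11 ')': depth becomes 2
  Position 12 '(': depth becomes 3
  Position 13 '(': depth becomes 4
  Position 14 ')': depth becomes 3
  Position 15 ')': depth becomes 2
  Position 16 ')': depth becomes 1
  Position 17 ')': depth becomes 0
Maximum depth reached: 4

4


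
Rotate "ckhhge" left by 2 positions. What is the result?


Input: "ckhhge", rotate left by 2
First 2 characters: "ck"
Remaining characters: "hhge"
Concatenate remaining + first: "hhge" + "ck" = "hhgeck"

hhgeck


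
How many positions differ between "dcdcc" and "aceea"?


Comparing "dcdcc" and "aceea" position by position:
  Position 0: 'd' vs 'a' => DIFFER
  Position 1: 'c' vs 'c' => same
  Position 2: 'd' vs 'e' => DIFFER
  Position 3: 'c' vs 'e' => DIFFER
  Position 4: 'c' vs 'a' => DIFFER
Positions that differ: 4

4


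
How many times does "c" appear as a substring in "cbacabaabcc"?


Searching for "c" in "cbacabaabcc"
Scanning each position:
  Position 0: "c" => MATCH
  Position 1: "b" => no
  Position 2: "a" => no
  Position 3: "c" => MATCH
  Position 4: "a" => no
  Position 5: "b" => no
  Position 6: "a" => no
  Position 7: "a" => no
  Position 8: "b" => no
  Position 9: "c" => MATCH
  Position 10: "c" => MATCH
Total occurrences: 4

4


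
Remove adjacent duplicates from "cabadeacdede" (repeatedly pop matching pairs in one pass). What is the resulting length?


Input: cabadeacdede
Stack-based adjacent duplicate removal:
  Read 'c': push. Stack: c
  Read 'a': push. Stack: ca
  Read 'b': push. Stack: cab
  Read 'a': push. Stack: caba
  Read 'd': push. Stack: cabad
  Read 'e': push. Stack: cabade
  Read 'a': push. Stack: cabadea
  Read 'c': push. Stack: cabadeac
  Read 'd': push. Stack: cabadeacd
  Read 'e': push. Stack: cabadeacde
  Read 'd': push. Stack: cabadeacded
  Read 'e': push. Stack: cabadeacdede
Final stack: "cabadeacdede" (length 12)

12


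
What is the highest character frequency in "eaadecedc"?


Input: eaadecedc
Character counts:
  'a': 2
  'c': 2
  'd': 2
  'e': 3
Maximum frequency: 3

3


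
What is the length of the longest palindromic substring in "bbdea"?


Input: "bbdea"
Checking substrings for palindromes:
  [0:2] "bb" (len 2) => palindrome
Longest palindromic substring: "bb" with length 2

2


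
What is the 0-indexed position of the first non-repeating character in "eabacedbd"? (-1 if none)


Input: eabacedbd
Character frequencies:
  'a': 2
  'b': 2
  'c': 1
  'd': 2
  'e': 2
Scanning left to right for freq == 1:
  Position 0 ('e'): freq=2, skip
  Position 1 ('a'): freq=2, skip
  Position 2 ('b'): freq=2, skip
  Position 3 ('a'): freq=2, skip
  Position 4 ('c'): unique! => answer = 4

4


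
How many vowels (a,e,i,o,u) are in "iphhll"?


Input: iphhll
Checking each character:
  'i' at position 0: vowel (running total: 1)
  'p' at position 1: consonant
  'h' at position 2: consonant
  'h' at position 3: consonant
  'l' at position 4: consonant
  'l' at position 5: consonant
Total vowels: 1

1


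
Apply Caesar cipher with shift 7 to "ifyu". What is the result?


Caesar cipher: shift "ifyu" by 7
  'i' (pos 8) + 7 = pos 15 = 'p'
  'f' (pos 5) + 7 = pos 12 = 'm'
  'y' (pos 24) + 7 = pos 5 = 'f'
  'u' (pos 20) + 7 = pos 1 = 'b'
Result: pmfb

pmfb


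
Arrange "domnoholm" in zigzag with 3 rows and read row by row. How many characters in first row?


Zigzag "domnoholm" into 3 rows:
Placing characters:
  'd' => row 0
  'o' => row 1
  'm' => row 2
  'n' => row 1
  'o' => row 0
  'h' => row 1
  'o' => row 2
  'l' => row 1
  'm' => row 0
Rows:
  Row 0: "dom"
  Row 1: "onhl"
  Row 2: "mo"
First row length: 3

3


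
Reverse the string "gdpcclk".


Input: gdpcclk
Reading characters right to left:
  Position 6: 'k'
  Position 5: 'l'
  Position 4: 'c'
  Position 3: 'c'
  Position 2: 'p'
  Position 1: 'd'
  Position 0: 'g'
Reversed: klccpdg

klccpdg


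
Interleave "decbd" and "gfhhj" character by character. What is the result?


Interleaving "decbd" and "gfhhj":
  Position 0: 'd' from first, 'g' from second => "dg"
  Position 1: 'e' from first, 'f' from second => "ef"
  Position 2: 'c' from first, 'h' from second => "ch"
  Position 3: 'b' from first, 'h' from second => "bh"
  Position 4: 'd' from first, 'j' from second => "dj"
Result: dgefchbhdj

dgefchbhdj


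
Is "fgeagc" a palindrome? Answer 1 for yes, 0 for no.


Input: fgeagc
Reversed: cgaegf
  Compare pos 0 ('f') with pos 5 ('c'): MISMATCH
  Compare pos 1 ('g') with pos 4 ('g'): match
  Compare pos 2 ('e') with pos 3 ('a'): MISMATCH
Result: not a palindrome

0


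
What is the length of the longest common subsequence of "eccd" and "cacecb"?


LCS of "eccd" and "cacecb"
DP table:
           c    a    c    e    c    b
      0    0    0    0    0    0    0
  e   0    0    0    0    1    1    1
  c   0    1    1    1    1    2    2
  c   0    1    1    2    2    2    2
  d   0    1    1    2    2    2    2
LCS length = dp[4][6] = 2

2


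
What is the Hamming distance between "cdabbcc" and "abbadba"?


Comparing "cdabbcc" and "abbadba" position by position:
  Position 0: 'c' vs 'a' => differ
  Position 1: 'd' vs 'b' => differ
  Position 2: 'a' vs 'b' => differ
  Position 3: 'b' vs 'a' => differ
  Position 4: 'b' vs 'd' => differ
  Position 5: 'c' vs 'b' => differ
  Position 6: 'c' vs 'a' => differ
Total differences (Hamming distance): 7

7


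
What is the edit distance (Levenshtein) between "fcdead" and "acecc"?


Computing edit distance: "fcdead" -> "acecc"
DP table:
           a    c    e    c    c
      0    1    2    3    4    5
  f   1    1    2    3    4    5
  c   2    2    1    2    3    4
  d   3    3    2    2    3    4
  e   4    4    3    2    3    4
  a   5    4    4    3    3    4
  d   6    5    5    4    4    4
Edit distance = dp[6][5] = 4

4


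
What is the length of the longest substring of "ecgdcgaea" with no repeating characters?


Input: "ecgdcgaea"
Sliding window (track last position of each char):
  Position 0 ('e'): window [0,0] length 1 -- new best
  Position 1 ('c'): window [0,1] length 2 -- new best
  Position 2 ('g'): window [0,2] length 3 -- new best
  Position 3 ('d'): window [0,3] length 4 -- new best
  Position 4 ('c'): repeat (last at 1), move window start to 2
  Position 4 ('c'): window [2,4] length 3
  Position 5 ('g'): repeat (last at 2), move window start to 3
  Position 5 ('g'): window [3,5] length 3
  Position 6 ('a'): window [3,6] length 4
  Position 7 ('e'): window [3,7] length 5 -- new best
  Position 8 ('a'): repeat (last at 6), move window start to 7
  Position 8 ('a'): window [7,8] length 2
Longest substring with no repeats: "dcgae" with length 5

5


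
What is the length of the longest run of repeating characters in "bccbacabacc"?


Input: "bccbacabacc"
Scanning for longest run:
  Position 1 ('c'): new char, reset run to 1
  Position 2 ('c'): continues run of 'c', length=2
  Position 3 ('b'): new char, reset run to 1
  Position 4 ('a'): new char, reset run to 1
  Position 5 ('c'): new char, reset run to 1
  Position 6 ('a'): new char, reset run to 1
  Position 7 ('b'): new char, reset run to 1
  Position 8 ('a'): new char, reset run to 1
  Position 9 ('c'): new char, reset run to 1
  Position 10 ('c'): continues run of 'c', length=2
Longest run: 'c' with length 2

2


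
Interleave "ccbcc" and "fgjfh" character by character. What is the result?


Interleaving "ccbcc" and "fgjfh":
  Position 0: 'c' from first, 'f' from second => "cf"
  Position 1: 'c' from first, 'g' from second => "cg"
  Position 2: 'b' from first, 'j' from second => "bj"
  Position 3: 'c' from first, 'f' from second => "cf"
  Position 4: 'c' from first, 'h' from second => "ch"
Result: cfcgbjcfch

cfcgbjcfch


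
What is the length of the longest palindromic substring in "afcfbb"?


Input: "afcfbb"
Checking substrings for palindromes:
  [1:4] "fcf" (len 3) => palindrome
  [4:6] "bb" (len 2) => palindrome
Longest palindromic substring: "fcf" with length 3

3


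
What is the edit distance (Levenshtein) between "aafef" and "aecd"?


Computing edit distance: "aafef" -> "aecd"
DP table:
           a    e    c    d
      0    1    2    3    4
  a   1    0    1    2    3
  a   2    1    1    2    3
  f   3    2    2    2    3
  e   4    3    2    3    3
  f   5    4    3    3    4
Edit distance = dp[5][4] = 4

4


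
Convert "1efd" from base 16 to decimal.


Input: "1efd" in base 16
Positional expansion:
  Digit '1' (value 1) x 16^3 = 4096
  Digit 'e' (value 14) x 16^2 = 3584
  Digit 'f' (value 15) x 16^1 = 240
  Digit 'd' (value 13) x 16^0 = 13
Sum = 7933

7933


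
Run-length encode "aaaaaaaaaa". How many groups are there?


Input: aaaaaaaaaa
Scanning for consecutive runs:
  Group 1: 'a' x 10 (positions 0-9)
Total groups: 1

1


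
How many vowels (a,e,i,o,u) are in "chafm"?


Input: chafm
Checking each character:
  'c' at position 0: consonant
  'h' at position 1: consonant
  'a' at position 2: vowel (running total: 1)
  'f' at position 3: consonant
  'm' at position 4: consonant
Total vowels: 1

1


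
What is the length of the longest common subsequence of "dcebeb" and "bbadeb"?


LCS of "dcebeb" and "bbadeb"
DP table:
           b    b    a    d    e    b
      0    0    0    0    0    0    0
  d   0    0    0    0    1    1    1
  c   0    0    0    0    1    1    1
  e   0    0    0    0    1    2    2
  b   0    1    1    1    1    2    3
  e   0    1    1    1    1    2    3
  b   0    1    2    2    2    2    3
LCS length = dp[6][6] = 3

3


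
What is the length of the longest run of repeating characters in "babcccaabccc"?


Input: "babcccaabccc"
Scanning for longest run:
  Position 1 ('a'): new char, reset run to 1
  Position 2 ('b'): new char, reset run to 1
  Position 3 ('c'): new char, reset run to 1
  Position 4 ('c'): continues run of 'c', length=2
  Position 5 ('c'): continues run of 'c', length=3
  Position 6 ('a'): new char, reset run to 1
  Position 7 ('a'): continues run of 'a', length=2
  Position 8 ('b'): new char, reset run to 1
  Position 9 ('c'): new char, reset run to 1
  Position 10 ('c'): continues run of 'c', length=2
  Position 11 ('c'): continues run of 'c', length=3
Longest run: 'c' with length 3

3


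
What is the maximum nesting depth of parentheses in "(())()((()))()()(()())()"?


Input: "(())()((()))()()(()())()"
Tracking depth:
  Position 0 '(': depth becomes 1
  Position 1 '(': depth becomes 2
  Position 2 ')': depth becomes 1
  Position 3 ')': depth becomes 0
  Position 4 '(': depth becomes 1
  Position 5 ')': depth becomes 0
  Position 6 '(': depth becomes 1
  Position 7 '(': depth becomes 2
  Position 8 '(': depth becomes 3
  Position 9 ')': depth becomes 2
  Position 10 ')': depth becomes 1
  Position 11 ')': depth becomes 0
  Position 12 '(': depth becomes 1
  Position 13 ')': depth becomes 0
  Position 14 '(': depth becomes 1
  Position 15 ')': depth becomes 0
  Position 16 '(': depth becomes 1
  Position 17 '(': depth becomes 2
  Position 18 ')': depth becomes 1
  Position 19 '(': depth becomes 2
  Position 20 ')': depth becomes 1
  Position 21 ')': depth becomes 0
  Position 22 '(': depth becomes 1
  Position 23 ')': depth becomes 0
Maximum depth reached: 3

3


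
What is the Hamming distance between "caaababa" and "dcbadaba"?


Comparing "caaababa" and "dcbadaba" position by position:
  Position 0: 'c' vs 'd' => differ
  Position 1: 'a' vs 'c' => differ
  Position 2: 'a' vs 'b' => differ
  Position 3: 'a' vs 'a' => same
  Position 4: 'b' vs 'd' => differ
  Position 5: 'a' vs 'a' => same
  Position 6: 'b' vs 'b' => same
  Position 7: 'a' vs 'a' => same
Total differences (Hamming distance): 4

4


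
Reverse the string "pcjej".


Input: pcjej
Reading characters right to left:
  Position 4: 'j'
  Position 3: 'e'
  Position 2: 'j'
  Position 1: 'c'
  Position 0: 'p'
Reversed: jejcp

jejcp


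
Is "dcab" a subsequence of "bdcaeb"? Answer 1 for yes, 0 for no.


Check if "dcab" is a subsequence of "bdcaeb"
Greedy scan:
  Position 0 ('b'): no match needed
  Position 1 ('d'): matches sub[0] = 'd'
  Position 2 ('c'): matches sub[1] = 'c'
  Position 3 ('a'): matches sub[2] = 'a'
  Position 4 ('e'): no match needed
  Position 5 ('b'): matches sub[3] = 'b'
All 4 characters matched => is a subsequence

1


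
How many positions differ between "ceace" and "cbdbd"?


Comparing "ceace" and "cbdbd" position by position:
  Position 0: 'c' vs 'c' => same
  Position 1: 'e' vs 'b' => DIFFER
  Position 2: 'a' vs 'd' => DIFFER
  Position 3: 'c' vs 'b' => DIFFER
  Position 4: 'e' vs 'd' => DIFFER
Positions that differ: 4

4


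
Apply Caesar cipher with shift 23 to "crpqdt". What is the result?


Caesar cipher: shift "crpqdt" by 23
  'c' (pos 2) + 23 = pos 25 = 'z'
  'r' (pos 17) + 23 = pos 14 = 'o'
  'p' (pos 15) + 23 = pos 12 = 'm'
  'q' (pos 16) + 23 = pos 13 = 'n'
  'd' (pos 3) + 23 = pos 0 = 'a'
  't' (pos 19) + 23 = pos 16 = 'q'
Result: zomnaq

zomnaq


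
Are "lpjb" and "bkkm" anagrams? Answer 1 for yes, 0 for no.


Strings: "lpjb", "bkkm"
Sorted first:  bjlp
Sorted second: bkkm
Differ at position 1: 'j' vs 'k' => not anagrams

0


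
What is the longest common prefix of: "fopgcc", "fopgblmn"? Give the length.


Words: fopgcc, fopgblmn
  Position 0: all 'f' => match
  Position 1: all 'o' => match
  Position 2: all 'p' => match
  Position 3: all 'g' => match
  Position 4: ('c', 'b') => mismatch, stop
LCP = "fopg" (length 4)

4


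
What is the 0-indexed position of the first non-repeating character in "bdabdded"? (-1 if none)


Input: bdabdded
Character frequencies:
  'a': 1
  'b': 2
  'd': 4
  'e': 1
Scanning left to right for freq == 1:
  Position 0 ('b'): freq=2, skip
  Position 1 ('d'): freq=4, skip
  Position 2 ('a'): unique! => answer = 2

2


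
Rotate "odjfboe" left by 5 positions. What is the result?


Input: "odjfboe", rotate left by 5
First 5 characters: "odjfb"
Remaining characters: "oe"
Concatenate remaining + first: "oe" + "odjfb" = "oeodjfb"

oeodjfb


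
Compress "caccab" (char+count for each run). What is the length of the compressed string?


Input: caccab
Runs:
  'c' x 1 => "c1"
  'a' x 1 => "a1"
  'c' x 2 => "c2"
  'a' x 1 => "a1"
  'b' x 1 => "b1"
Compressed: "c1a1c2a1b1"
Compressed length: 10

10


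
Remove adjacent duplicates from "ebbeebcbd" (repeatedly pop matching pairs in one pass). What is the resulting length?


Input: ebbeebcbd
Stack-based adjacent duplicate removal:
  Read 'e': push. Stack: e
  Read 'b': push. Stack: eb
  Read 'b': matches stack top 'b' => pop. Stack: e
  Read 'e': matches stack top 'e' => pop. Stack: (empty)
  Read 'e': push. Stack: e
  Read 'b': push. Stack: eb
  Read 'c': push. Stack: ebc
  Read 'b': push. Stack: ebcb
  Read 'd': push. Stack: ebcbd
Final stack: "ebcbd" (length 5)

5


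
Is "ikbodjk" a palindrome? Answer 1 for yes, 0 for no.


Input: ikbodjk
Reversed: kjdobki
  Compare pos 0 ('i') with pos 6 ('k'): MISMATCH
  Compare pos 1 ('k') with pos 5 ('j'): MISMATCH
  Compare pos 2 ('b') with pos 4 ('d'): MISMATCH
Result: not a palindrome

0


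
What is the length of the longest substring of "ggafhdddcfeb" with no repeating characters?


Input: "ggafhdddcfeb"
Sliding window (track last position of each char):
  Position 0 ('g'): window [0,0] length 1 -- new best
  Position 1 ('g'): repeat (last at 0), move window start to 1
  Position 1 ('g'): window [1,1] length 1
  Position 2 ('a'): window [1,2] length 2 -- new best
  Position 3 ('f'): window [1,3] length 3 -- new best
  Position 4 ('h'): window [1,4] length 4 -- new best
  Position 5 ('d'): window [1,5] length 5 -- new best
  Position 6 ('d'): repeat (last at 5), move window start to 6
  Position 6 ('d'): window [6,6] length 1
  Position 7 ('d'): repeat (last at 6), move window start to 7
  Position 7 ('d'): window [7,7] length 1
  Position 8 ('c'): window [7,8] length 2
  Position 9 ('f'): window [7,9] length 3
  Position 10 ('e'): window [7,10] length 4
  Position 11 ('b'): window [7,11] length 5
Longest substring with no repeats: "gafhd" with length 5

5
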